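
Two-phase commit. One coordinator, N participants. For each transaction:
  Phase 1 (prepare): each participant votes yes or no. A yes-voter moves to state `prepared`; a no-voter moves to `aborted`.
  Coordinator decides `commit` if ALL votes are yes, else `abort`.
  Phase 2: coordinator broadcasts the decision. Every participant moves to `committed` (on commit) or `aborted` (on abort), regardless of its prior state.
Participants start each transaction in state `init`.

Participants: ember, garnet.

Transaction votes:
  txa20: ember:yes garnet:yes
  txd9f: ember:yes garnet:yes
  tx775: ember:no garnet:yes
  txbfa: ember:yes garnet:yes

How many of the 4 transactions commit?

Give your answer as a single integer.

txa20: all yes -> commit (commits=1)
txd9f: all yes -> commit (commits=2)
tx775: no from ember -> abort (commits=2)
txbfa: all yes -> commit (commits=3)

Answer: 3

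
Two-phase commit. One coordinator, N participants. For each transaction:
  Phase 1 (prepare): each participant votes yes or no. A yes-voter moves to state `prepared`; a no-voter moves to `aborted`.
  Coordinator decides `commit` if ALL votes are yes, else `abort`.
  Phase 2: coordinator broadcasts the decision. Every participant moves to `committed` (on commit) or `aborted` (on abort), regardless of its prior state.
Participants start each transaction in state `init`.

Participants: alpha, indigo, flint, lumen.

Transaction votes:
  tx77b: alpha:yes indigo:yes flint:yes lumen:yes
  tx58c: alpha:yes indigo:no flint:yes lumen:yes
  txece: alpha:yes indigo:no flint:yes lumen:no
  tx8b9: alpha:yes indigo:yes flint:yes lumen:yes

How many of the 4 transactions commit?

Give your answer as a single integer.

Answer: 2

Derivation:
tx77b: all yes -> commit (commits=1)
tx58c: no from indigo -> abort (commits=1)
txece: no from indigo, lumen -> abort (commits=1)
tx8b9: all yes -> commit (commits=2)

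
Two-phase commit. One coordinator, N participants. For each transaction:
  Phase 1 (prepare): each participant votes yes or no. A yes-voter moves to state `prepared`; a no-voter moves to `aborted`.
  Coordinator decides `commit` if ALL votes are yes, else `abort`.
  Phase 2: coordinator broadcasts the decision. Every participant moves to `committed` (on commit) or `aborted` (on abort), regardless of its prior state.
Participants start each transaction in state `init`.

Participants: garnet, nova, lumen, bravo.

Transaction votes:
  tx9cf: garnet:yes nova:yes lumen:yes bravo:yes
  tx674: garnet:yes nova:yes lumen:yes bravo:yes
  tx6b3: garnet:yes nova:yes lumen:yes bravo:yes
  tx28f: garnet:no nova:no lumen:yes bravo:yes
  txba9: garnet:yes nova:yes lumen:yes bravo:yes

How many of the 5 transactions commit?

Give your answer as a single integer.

tx9cf: all yes -> commit (commits=1)
tx674: all yes -> commit (commits=2)
tx6b3: all yes -> commit (commits=3)
tx28f: no from garnet, nova -> abort (commits=3)
txba9: all yes -> commit (commits=4)

Answer: 4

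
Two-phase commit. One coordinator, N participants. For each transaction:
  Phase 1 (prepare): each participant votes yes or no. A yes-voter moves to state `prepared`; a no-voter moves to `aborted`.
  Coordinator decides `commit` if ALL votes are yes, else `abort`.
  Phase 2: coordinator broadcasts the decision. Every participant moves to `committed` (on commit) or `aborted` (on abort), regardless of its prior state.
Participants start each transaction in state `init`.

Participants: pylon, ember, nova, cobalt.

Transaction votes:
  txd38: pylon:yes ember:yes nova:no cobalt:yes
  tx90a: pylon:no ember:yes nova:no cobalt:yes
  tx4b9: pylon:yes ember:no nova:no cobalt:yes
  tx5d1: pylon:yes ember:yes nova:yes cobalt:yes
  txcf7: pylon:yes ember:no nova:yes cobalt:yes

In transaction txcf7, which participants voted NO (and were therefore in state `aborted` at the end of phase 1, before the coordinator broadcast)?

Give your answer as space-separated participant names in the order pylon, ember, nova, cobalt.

Txn txcf7 phase 1: pylon yes -> prepared; ember no -> aborted; nova yes -> prepared; cobalt yes -> prepared

Answer: ember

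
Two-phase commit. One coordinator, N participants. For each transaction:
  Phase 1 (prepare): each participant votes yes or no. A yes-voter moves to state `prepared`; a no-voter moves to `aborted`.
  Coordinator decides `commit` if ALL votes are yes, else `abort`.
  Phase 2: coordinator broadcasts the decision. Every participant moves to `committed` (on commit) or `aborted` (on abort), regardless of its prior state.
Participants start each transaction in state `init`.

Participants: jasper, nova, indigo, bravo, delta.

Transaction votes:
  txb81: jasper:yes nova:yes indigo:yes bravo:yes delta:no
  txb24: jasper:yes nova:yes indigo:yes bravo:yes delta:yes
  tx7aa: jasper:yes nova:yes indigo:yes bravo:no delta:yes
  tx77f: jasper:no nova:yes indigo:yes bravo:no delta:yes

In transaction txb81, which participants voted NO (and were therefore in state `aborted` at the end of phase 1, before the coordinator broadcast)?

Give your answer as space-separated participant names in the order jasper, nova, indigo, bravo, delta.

Txn txb81 phase 1: jasper yes -> prepared; nova yes -> prepared; indigo yes -> prepared; bravo yes -> prepared; delta no -> aborted

Answer: delta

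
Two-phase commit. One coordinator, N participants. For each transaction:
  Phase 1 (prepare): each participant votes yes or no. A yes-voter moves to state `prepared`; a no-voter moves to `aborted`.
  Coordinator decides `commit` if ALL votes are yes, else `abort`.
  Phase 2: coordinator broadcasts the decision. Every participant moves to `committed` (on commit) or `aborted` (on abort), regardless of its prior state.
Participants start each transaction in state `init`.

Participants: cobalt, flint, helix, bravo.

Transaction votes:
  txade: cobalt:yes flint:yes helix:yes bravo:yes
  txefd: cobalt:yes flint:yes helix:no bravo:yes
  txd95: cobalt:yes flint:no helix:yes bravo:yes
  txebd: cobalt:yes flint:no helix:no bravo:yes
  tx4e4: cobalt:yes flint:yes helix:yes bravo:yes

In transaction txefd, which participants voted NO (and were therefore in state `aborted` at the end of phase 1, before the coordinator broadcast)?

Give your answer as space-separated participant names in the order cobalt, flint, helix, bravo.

Txn txefd phase 1: cobalt yes -> prepared; flint yes -> prepared; helix no -> aborted; bravo yes -> prepared

Answer: helix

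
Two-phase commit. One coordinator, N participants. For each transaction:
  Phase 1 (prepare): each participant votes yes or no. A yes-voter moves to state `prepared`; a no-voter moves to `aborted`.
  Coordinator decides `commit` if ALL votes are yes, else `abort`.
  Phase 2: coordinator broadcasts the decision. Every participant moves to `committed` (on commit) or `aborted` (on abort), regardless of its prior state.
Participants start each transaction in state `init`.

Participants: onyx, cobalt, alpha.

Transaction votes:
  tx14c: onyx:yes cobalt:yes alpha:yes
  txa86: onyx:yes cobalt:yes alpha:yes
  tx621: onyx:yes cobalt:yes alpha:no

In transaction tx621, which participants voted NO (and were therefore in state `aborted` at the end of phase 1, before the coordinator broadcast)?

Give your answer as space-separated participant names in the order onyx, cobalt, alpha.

Txn tx621 phase 1: onyx yes -> prepared; cobalt yes -> prepared; alpha no -> aborted

Answer: alpha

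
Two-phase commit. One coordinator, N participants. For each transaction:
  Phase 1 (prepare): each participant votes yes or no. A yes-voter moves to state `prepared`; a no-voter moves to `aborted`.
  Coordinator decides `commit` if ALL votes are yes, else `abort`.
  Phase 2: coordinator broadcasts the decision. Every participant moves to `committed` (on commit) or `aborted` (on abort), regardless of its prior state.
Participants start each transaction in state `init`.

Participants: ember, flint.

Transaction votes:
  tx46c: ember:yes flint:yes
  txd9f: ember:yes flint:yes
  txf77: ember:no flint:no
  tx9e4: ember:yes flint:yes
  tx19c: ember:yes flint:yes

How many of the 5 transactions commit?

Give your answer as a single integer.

tx46c: all yes -> commit (commits=1)
txd9f: all yes -> commit (commits=2)
txf77: no from ember, flint -> abort (commits=2)
tx9e4: all yes -> commit (commits=3)
tx19c: all yes -> commit (commits=4)

Answer: 4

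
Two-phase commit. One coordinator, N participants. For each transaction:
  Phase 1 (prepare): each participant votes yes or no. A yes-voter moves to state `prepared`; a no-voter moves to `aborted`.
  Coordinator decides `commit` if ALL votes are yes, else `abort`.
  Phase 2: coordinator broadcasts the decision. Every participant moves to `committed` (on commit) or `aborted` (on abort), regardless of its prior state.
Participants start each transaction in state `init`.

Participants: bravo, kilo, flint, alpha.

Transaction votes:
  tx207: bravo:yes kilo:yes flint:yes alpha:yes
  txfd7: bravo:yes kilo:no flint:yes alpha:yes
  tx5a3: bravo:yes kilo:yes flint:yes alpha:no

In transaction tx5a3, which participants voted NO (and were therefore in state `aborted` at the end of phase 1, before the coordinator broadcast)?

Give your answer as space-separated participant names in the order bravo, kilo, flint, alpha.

Answer: alpha

Derivation:
Txn tx5a3 phase 1: bravo yes -> prepared; kilo yes -> prepared; flint yes -> prepared; alpha no -> aborted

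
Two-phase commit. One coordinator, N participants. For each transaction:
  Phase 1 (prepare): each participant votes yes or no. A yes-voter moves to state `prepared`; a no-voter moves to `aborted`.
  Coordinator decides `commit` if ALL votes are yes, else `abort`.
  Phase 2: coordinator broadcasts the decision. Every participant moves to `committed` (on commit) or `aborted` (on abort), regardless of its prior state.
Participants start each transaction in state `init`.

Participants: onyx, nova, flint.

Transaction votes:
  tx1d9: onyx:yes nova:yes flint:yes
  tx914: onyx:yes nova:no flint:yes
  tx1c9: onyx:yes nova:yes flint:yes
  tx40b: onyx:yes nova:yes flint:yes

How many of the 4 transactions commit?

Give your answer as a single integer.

Answer: 3

Derivation:
tx1d9: all yes -> commit (commits=1)
tx914: no from nova -> abort (commits=1)
tx1c9: all yes -> commit (commits=2)
tx40b: all yes -> commit (commits=3)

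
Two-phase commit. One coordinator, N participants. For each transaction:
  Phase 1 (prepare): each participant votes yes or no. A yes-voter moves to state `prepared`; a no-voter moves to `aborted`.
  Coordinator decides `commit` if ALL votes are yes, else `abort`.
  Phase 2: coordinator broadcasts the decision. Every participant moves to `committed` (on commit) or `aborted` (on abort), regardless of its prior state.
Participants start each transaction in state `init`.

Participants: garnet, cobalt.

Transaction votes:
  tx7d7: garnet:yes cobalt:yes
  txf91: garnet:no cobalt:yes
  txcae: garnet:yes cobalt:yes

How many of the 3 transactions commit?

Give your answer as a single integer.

tx7d7: all yes -> commit (commits=1)
txf91: no from garnet -> abort (commits=1)
txcae: all yes -> commit (commits=2)

Answer: 2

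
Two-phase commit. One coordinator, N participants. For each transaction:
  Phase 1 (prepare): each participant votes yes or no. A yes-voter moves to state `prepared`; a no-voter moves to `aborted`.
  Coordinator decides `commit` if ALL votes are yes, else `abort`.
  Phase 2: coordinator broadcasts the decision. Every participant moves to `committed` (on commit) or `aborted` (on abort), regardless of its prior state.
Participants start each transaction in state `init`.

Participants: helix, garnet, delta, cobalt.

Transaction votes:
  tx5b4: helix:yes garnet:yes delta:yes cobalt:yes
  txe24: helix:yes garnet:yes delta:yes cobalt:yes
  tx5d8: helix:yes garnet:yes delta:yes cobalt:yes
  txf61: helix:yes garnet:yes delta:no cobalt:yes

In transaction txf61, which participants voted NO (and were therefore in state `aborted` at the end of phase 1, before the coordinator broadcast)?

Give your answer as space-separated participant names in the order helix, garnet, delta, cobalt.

Txn txf61 phase 1: helix yes -> prepared; garnet yes -> prepared; delta no -> aborted; cobalt yes -> prepared

Answer: delta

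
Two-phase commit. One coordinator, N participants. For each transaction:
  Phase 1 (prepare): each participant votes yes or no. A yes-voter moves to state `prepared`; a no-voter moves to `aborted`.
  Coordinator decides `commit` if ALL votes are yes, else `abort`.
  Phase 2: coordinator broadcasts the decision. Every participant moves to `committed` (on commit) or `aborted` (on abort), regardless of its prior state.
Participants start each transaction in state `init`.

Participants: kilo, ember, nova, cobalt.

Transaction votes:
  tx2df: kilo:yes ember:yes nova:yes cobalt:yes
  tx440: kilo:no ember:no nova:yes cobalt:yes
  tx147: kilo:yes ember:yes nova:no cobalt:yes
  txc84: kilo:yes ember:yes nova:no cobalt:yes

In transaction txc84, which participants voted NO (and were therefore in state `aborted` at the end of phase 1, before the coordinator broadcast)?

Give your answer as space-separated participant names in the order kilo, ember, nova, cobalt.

Answer: nova

Derivation:
Txn txc84 phase 1: kilo yes -> prepared; ember yes -> prepared; nova no -> aborted; cobalt yes -> prepared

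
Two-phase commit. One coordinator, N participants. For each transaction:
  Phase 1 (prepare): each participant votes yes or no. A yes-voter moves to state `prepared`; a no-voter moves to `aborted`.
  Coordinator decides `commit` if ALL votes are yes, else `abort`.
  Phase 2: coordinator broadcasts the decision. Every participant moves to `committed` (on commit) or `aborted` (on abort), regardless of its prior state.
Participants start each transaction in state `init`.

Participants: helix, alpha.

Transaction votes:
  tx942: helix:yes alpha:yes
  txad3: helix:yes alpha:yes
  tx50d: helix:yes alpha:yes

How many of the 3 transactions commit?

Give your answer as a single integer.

Answer: 3

Derivation:
tx942: all yes -> commit (commits=1)
txad3: all yes -> commit (commits=2)
tx50d: all yes -> commit (commits=3)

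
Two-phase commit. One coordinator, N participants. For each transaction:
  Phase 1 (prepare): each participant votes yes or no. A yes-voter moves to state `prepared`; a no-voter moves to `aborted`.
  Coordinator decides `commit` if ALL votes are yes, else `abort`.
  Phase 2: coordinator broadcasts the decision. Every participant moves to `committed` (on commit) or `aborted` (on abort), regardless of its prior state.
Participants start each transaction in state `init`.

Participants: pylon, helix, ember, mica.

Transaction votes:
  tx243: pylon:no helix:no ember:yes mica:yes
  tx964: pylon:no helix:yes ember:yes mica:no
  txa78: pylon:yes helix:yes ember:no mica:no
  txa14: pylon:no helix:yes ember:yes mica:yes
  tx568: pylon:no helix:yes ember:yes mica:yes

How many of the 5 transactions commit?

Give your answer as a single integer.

Answer: 0

Derivation:
tx243: no from pylon, helix -> abort (commits=0)
tx964: no from pylon, mica -> abort (commits=0)
txa78: no from ember, mica -> abort (commits=0)
txa14: no from pylon -> abort (commits=0)
tx568: no from pylon -> abort (commits=0)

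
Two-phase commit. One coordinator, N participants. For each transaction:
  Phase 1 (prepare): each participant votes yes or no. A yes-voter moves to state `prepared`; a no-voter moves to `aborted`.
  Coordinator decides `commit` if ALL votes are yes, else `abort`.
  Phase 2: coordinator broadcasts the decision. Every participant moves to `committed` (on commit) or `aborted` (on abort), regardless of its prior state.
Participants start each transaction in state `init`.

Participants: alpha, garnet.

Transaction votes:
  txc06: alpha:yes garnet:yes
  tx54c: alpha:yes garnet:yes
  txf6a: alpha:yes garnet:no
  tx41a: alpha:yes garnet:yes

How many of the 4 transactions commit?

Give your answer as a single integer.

Answer: 3

Derivation:
txc06: all yes -> commit (commits=1)
tx54c: all yes -> commit (commits=2)
txf6a: no from garnet -> abort (commits=2)
tx41a: all yes -> commit (commits=3)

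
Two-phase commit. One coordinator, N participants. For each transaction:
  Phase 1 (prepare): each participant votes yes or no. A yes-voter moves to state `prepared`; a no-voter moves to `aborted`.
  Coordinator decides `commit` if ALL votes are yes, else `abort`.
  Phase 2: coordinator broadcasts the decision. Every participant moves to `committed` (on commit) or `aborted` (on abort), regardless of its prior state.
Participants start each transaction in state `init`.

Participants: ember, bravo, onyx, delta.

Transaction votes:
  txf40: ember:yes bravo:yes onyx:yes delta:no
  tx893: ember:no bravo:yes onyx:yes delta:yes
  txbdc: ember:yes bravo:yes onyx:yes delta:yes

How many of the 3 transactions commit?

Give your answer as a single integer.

txf40: no from delta -> abort (commits=0)
tx893: no from ember -> abort (commits=0)
txbdc: all yes -> commit (commits=1)

Answer: 1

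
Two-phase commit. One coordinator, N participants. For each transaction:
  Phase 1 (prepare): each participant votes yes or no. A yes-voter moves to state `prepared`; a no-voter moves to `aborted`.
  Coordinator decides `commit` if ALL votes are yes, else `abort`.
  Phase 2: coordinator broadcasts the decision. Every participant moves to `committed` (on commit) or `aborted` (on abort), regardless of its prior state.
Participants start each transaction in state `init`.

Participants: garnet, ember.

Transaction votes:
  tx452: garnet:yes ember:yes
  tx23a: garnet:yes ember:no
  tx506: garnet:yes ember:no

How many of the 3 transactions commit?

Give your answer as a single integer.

tx452: all yes -> commit (commits=1)
tx23a: no from ember -> abort (commits=1)
tx506: no from ember -> abort (commits=1)

Answer: 1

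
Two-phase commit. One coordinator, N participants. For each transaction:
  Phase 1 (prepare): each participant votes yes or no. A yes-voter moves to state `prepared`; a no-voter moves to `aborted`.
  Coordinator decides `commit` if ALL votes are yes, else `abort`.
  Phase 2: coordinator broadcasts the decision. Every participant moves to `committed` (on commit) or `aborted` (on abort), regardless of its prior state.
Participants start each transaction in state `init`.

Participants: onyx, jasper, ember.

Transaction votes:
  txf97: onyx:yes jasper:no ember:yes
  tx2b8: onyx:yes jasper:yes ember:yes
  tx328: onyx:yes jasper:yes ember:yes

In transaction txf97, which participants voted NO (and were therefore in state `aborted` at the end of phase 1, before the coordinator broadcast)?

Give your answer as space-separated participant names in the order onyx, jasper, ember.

Answer: jasper

Derivation:
Txn txf97 phase 1: onyx yes -> prepared; jasper no -> aborted; ember yes -> prepared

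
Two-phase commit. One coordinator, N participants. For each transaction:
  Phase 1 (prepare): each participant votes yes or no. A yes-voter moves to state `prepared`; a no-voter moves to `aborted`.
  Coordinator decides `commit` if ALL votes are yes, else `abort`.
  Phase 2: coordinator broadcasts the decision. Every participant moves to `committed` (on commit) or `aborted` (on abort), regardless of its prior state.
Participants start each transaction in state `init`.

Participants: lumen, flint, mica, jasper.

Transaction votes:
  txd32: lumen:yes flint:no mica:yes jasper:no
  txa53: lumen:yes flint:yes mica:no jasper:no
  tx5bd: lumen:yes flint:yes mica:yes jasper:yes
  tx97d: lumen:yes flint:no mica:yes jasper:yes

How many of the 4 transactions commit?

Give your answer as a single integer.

txd32: no from flint, jasper -> abort (commits=0)
txa53: no from mica, jasper -> abort (commits=0)
tx5bd: all yes -> commit (commits=1)
tx97d: no from flint -> abort (commits=1)

Answer: 1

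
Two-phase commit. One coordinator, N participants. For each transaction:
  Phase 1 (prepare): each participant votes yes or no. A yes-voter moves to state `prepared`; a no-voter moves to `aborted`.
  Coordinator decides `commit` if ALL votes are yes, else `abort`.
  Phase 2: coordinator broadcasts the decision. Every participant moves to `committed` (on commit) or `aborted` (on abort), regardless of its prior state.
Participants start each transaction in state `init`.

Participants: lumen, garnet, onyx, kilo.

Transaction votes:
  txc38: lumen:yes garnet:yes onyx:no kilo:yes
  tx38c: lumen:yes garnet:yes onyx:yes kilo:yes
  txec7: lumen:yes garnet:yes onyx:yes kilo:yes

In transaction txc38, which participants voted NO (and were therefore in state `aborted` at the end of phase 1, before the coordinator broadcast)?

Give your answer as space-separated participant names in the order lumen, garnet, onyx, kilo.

Txn txc38 phase 1: lumen yes -> prepared; garnet yes -> prepared; onyx no -> aborted; kilo yes -> prepared

Answer: onyx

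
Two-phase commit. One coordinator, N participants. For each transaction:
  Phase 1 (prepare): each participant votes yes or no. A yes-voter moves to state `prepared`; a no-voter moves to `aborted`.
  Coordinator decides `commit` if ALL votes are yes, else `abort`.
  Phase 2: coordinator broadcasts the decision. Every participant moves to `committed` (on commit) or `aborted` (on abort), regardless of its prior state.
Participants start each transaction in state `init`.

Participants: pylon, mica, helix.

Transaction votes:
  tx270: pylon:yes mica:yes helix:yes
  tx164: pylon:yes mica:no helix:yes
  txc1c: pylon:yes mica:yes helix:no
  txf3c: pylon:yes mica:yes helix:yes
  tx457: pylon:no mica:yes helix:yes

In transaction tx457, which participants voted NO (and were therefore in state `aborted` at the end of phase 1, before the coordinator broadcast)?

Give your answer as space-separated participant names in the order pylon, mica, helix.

Txn tx457 phase 1: pylon no -> aborted; mica yes -> prepared; helix yes -> prepared

Answer: pylon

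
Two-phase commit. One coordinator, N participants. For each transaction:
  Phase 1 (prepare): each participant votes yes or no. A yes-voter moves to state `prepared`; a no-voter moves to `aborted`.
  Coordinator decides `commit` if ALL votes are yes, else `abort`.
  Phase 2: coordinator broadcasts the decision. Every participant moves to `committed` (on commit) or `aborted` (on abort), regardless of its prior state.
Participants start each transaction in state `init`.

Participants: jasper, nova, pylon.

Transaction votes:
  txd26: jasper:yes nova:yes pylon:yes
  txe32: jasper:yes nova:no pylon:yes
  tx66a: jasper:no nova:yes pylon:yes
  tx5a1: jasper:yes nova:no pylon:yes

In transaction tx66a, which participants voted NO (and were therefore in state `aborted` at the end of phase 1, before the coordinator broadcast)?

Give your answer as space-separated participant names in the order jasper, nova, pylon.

Answer: jasper

Derivation:
Txn tx66a phase 1: jasper no -> aborted; nova yes -> prepared; pylon yes -> prepared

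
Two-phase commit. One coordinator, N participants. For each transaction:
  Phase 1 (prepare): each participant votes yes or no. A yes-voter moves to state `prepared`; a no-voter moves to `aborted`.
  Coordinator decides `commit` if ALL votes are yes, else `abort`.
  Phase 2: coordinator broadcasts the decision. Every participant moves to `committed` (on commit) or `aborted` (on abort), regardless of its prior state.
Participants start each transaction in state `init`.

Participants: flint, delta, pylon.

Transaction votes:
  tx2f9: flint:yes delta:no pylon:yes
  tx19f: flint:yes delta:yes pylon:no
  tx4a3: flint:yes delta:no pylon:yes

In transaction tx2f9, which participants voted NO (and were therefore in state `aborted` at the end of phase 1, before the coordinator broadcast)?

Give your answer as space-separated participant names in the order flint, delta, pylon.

Txn tx2f9 phase 1: flint yes -> prepared; delta no -> aborted; pylon yes -> prepared

Answer: delta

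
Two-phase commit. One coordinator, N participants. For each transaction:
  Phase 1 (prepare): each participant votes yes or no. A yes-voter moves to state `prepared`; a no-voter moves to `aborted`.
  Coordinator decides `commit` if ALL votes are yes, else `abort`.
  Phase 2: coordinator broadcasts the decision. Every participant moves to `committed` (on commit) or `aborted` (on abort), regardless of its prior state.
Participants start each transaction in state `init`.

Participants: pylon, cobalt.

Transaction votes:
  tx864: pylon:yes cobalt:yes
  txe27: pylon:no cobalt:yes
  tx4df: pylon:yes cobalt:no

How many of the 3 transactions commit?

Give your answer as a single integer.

Answer: 1

Derivation:
tx864: all yes -> commit (commits=1)
txe27: no from pylon -> abort (commits=1)
tx4df: no from cobalt -> abort (commits=1)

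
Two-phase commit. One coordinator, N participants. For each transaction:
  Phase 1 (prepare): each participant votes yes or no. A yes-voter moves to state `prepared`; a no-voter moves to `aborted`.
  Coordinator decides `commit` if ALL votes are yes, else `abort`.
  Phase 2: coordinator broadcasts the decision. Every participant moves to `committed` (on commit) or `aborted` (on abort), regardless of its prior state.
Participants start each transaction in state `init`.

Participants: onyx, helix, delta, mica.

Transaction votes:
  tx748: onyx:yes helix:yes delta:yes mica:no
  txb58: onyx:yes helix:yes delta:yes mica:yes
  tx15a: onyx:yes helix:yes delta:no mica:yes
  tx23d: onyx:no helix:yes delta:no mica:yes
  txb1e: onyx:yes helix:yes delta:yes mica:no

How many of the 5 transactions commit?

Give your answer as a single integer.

tx748: no from mica -> abort (commits=0)
txb58: all yes -> commit (commits=1)
tx15a: no from delta -> abort (commits=1)
tx23d: no from onyx, delta -> abort (commits=1)
txb1e: no from mica -> abort (commits=1)

Answer: 1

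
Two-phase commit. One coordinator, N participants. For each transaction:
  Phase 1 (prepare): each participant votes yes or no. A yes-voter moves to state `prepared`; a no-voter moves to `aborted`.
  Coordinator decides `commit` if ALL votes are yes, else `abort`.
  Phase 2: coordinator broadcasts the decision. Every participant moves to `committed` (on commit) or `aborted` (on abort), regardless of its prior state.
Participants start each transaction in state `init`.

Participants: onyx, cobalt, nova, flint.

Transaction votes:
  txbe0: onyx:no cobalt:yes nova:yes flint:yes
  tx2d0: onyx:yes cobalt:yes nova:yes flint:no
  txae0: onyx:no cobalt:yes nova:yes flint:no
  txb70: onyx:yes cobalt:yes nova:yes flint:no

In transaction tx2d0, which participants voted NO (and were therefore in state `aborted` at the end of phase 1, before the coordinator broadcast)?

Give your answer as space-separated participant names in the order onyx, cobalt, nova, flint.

Txn tx2d0 phase 1: onyx yes -> prepared; cobalt yes -> prepared; nova yes -> prepared; flint no -> aborted

Answer: flint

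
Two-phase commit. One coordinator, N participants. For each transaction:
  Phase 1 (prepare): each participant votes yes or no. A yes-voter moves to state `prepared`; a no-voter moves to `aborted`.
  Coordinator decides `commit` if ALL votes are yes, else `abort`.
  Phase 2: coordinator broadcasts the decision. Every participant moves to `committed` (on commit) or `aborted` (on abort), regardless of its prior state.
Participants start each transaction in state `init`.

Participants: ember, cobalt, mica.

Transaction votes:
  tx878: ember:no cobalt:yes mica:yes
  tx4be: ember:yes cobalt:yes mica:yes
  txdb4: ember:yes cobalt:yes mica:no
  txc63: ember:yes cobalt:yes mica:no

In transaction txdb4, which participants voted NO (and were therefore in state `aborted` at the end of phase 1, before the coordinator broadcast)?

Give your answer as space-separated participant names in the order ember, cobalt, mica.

Txn txdb4 phase 1: ember yes -> prepared; cobalt yes -> prepared; mica no -> aborted

Answer: mica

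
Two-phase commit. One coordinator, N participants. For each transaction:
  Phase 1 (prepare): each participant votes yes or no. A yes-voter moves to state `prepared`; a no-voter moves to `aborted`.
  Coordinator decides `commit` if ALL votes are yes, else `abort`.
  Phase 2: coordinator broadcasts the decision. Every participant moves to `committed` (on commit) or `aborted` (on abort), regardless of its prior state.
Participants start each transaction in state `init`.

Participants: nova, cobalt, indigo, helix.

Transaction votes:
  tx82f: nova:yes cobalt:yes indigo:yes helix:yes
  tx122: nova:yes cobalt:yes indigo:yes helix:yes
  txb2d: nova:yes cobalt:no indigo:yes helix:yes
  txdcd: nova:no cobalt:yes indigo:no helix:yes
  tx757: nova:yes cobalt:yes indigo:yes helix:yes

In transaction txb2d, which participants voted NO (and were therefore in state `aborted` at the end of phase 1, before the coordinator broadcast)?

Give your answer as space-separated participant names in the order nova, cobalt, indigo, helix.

Txn txb2d phase 1: nova yes -> prepared; cobalt no -> aborted; indigo yes -> prepared; helix yes -> prepared

Answer: cobalt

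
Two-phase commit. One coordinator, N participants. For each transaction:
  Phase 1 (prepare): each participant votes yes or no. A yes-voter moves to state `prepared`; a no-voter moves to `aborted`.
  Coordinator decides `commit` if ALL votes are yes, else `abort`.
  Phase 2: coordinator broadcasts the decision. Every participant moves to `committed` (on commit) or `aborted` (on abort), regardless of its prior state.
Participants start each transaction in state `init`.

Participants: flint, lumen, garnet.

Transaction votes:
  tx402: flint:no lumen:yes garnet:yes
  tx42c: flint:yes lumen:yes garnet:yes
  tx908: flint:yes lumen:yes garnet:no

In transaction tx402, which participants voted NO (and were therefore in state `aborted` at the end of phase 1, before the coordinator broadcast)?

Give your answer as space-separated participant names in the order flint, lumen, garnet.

Answer: flint

Derivation:
Txn tx402 phase 1: flint no -> aborted; lumen yes -> prepared; garnet yes -> prepared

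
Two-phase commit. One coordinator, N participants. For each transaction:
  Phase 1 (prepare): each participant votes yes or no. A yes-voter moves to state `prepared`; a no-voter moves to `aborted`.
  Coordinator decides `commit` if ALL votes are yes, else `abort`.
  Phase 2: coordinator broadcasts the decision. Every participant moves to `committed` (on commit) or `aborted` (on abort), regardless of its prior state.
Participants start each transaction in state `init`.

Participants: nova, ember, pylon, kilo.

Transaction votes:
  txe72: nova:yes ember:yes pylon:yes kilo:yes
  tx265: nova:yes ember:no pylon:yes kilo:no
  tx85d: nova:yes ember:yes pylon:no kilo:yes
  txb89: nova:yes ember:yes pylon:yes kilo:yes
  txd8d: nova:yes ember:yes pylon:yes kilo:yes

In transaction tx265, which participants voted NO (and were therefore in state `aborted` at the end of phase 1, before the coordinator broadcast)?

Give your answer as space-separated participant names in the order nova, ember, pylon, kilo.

Answer: ember kilo

Derivation:
Txn tx265 phase 1: nova yes -> prepared; ember no -> aborted; pylon yes -> prepared; kilo no -> aborted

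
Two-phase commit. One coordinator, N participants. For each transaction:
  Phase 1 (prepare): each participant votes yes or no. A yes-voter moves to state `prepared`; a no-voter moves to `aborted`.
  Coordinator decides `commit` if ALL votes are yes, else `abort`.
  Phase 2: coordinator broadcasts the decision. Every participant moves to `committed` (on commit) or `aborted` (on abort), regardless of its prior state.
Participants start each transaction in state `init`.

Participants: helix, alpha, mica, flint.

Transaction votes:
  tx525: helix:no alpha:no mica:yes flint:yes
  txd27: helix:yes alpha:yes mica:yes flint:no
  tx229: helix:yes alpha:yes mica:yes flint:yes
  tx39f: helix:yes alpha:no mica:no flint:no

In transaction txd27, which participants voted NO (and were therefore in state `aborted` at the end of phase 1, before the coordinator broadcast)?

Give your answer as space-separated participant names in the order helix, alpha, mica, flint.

Txn txd27 phase 1: helix yes -> prepared; alpha yes -> prepared; mica yes -> prepared; flint no -> aborted

Answer: flint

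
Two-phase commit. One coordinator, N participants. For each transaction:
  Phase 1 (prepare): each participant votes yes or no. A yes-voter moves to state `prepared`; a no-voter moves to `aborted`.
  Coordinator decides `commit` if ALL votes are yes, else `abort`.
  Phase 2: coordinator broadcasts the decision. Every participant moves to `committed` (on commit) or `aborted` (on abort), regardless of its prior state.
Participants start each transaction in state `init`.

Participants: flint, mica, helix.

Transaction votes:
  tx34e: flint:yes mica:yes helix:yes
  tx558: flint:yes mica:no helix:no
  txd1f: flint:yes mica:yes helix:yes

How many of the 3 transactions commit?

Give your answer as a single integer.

Answer: 2

Derivation:
tx34e: all yes -> commit (commits=1)
tx558: no from mica, helix -> abort (commits=1)
txd1f: all yes -> commit (commits=2)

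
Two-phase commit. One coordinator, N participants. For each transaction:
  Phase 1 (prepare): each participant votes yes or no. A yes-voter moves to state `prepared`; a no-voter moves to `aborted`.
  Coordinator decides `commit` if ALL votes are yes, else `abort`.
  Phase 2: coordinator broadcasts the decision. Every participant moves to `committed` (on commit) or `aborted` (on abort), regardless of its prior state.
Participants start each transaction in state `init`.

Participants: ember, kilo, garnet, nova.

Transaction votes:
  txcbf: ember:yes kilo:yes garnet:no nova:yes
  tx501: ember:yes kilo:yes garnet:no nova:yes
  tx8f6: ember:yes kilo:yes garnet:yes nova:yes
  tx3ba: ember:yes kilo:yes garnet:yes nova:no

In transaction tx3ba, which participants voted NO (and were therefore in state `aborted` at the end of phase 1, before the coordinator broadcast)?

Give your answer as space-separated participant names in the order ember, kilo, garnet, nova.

Txn tx3ba phase 1: ember yes -> prepared; kilo yes -> prepared; garnet yes -> prepared; nova no -> aborted

Answer: nova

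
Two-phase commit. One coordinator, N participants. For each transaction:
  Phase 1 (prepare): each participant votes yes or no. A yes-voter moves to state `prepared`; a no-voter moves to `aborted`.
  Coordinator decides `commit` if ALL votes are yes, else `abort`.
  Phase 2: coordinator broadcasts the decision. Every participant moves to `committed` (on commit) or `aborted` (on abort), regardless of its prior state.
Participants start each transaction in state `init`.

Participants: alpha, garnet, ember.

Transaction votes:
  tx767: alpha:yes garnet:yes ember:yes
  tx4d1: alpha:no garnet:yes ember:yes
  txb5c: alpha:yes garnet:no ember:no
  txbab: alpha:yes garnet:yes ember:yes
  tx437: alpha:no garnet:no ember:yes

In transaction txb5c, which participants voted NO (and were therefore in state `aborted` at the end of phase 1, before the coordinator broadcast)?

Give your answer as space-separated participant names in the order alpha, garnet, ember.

Answer: garnet ember

Derivation:
Txn txb5c phase 1: alpha yes -> prepared; garnet no -> aborted; ember no -> aborted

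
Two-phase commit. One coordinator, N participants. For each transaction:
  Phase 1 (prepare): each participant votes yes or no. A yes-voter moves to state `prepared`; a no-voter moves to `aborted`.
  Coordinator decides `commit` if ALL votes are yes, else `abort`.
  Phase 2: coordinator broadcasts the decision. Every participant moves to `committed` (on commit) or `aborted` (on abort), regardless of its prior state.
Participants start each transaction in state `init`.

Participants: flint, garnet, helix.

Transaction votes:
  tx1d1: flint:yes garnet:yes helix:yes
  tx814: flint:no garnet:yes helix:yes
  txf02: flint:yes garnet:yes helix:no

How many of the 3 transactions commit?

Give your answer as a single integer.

tx1d1: all yes -> commit (commits=1)
tx814: no from flint -> abort (commits=1)
txf02: no from helix -> abort (commits=1)

Answer: 1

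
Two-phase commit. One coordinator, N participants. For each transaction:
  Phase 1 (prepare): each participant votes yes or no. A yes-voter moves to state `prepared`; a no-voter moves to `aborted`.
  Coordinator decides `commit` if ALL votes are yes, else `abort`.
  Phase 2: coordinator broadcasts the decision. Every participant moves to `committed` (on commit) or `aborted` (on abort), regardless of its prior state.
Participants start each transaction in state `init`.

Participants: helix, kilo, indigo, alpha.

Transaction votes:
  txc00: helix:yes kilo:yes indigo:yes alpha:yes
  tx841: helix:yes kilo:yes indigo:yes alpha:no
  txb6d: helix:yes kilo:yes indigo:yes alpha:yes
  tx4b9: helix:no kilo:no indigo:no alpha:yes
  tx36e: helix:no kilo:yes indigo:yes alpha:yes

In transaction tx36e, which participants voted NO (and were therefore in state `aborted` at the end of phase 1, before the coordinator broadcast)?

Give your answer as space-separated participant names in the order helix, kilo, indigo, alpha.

Txn tx36e phase 1: helix no -> aborted; kilo yes -> prepared; indigo yes -> prepared; alpha yes -> prepared

Answer: helix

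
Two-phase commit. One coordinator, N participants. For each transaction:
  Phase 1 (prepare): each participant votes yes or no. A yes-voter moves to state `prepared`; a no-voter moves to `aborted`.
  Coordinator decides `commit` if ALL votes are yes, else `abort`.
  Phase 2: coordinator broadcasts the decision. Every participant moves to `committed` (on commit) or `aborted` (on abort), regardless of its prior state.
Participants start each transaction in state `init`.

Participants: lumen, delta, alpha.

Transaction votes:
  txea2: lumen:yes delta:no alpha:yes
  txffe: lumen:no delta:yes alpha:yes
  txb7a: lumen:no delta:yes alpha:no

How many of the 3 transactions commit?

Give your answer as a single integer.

Answer: 0

Derivation:
txea2: no from delta -> abort (commits=0)
txffe: no from lumen -> abort (commits=0)
txb7a: no from lumen, alpha -> abort (commits=0)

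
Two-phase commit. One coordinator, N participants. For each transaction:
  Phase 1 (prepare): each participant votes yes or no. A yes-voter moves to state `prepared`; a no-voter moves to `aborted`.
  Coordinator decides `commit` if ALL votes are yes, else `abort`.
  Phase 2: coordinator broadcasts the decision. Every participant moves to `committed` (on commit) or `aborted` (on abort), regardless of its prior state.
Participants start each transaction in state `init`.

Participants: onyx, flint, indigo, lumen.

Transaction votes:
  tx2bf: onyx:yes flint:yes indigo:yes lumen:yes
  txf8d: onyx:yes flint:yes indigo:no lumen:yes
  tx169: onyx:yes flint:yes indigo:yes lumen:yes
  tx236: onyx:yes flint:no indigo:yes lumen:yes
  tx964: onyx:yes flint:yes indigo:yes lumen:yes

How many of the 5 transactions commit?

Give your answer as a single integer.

tx2bf: all yes -> commit (commits=1)
txf8d: no from indigo -> abort (commits=1)
tx169: all yes -> commit (commits=2)
tx236: no from flint -> abort (commits=2)
tx964: all yes -> commit (commits=3)

Answer: 3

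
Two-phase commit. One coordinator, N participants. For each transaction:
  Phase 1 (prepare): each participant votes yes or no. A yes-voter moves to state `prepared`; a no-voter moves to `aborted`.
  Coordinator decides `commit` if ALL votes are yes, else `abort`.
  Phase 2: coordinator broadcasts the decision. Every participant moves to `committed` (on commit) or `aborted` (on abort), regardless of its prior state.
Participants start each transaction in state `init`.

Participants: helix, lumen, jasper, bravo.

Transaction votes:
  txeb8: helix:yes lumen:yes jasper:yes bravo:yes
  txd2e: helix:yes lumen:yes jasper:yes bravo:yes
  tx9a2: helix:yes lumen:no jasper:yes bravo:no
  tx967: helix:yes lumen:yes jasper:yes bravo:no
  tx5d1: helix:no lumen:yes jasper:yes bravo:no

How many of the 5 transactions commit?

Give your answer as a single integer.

Answer: 2

Derivation:
txeb8: all yes -> commit (commits=1)
txd2e: all yes -> commit (commits=2)
tx9a2: no from lumen, bravo -> abort (commits=2)
tx967: no from bravo -> abort (commits=2)
tx5d1: no from helix, bravo -> abort (commits=2)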